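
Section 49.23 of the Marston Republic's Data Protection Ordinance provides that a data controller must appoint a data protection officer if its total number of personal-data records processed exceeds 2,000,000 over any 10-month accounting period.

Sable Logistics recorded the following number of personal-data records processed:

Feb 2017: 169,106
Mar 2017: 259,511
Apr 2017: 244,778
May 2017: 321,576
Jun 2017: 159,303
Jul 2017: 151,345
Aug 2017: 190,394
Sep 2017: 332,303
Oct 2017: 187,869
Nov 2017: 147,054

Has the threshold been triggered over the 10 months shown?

Yes

Total number of personal-data records processed: 169,106 + 259,511 + 244,778 + 321,576 + 159,303 + 151,345 + 190,394 + 332,303 + 187,869 + 147,054 = 2,163,239.
2,163,239 > 2,000,000, so the threshold is exceeded.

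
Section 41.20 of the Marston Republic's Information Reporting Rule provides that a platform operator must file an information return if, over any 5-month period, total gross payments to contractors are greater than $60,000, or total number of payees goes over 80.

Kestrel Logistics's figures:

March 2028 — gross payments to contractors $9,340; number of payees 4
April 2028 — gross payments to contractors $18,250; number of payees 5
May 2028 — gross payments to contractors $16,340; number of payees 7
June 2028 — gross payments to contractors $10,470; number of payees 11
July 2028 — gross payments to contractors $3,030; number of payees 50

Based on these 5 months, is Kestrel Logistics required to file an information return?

No

Total gross payments to contractors: $9,340 + $18,250 + $16,340 + $10,470 + $3,030 = $57,430 (≤ $60,000).
Total number of payees: 4 + 5 + 7 + 11 + 50 = 77 (≤ 80).
The test is 'or': neither threshold is exceeded.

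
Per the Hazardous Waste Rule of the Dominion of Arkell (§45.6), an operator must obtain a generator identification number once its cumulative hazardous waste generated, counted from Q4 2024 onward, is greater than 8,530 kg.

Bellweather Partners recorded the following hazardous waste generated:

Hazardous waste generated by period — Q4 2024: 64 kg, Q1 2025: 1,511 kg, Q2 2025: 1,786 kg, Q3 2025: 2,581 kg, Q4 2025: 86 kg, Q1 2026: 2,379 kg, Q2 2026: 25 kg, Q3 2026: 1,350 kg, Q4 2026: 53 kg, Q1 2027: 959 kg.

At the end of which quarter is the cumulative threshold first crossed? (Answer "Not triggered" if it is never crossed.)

Through Q4 2024: 64 kg
Through Q1 2025: 1,575 kg
Through Q2 2025: 3,361 kg
Through Q3 2025: 5,942 kg
Through Q4 2025: 6,028 kg
Through Q1 2026: 8,407 kg
Through Q2 2026: 8,432 kg
Through Q3 2026: 9,782 kg ← exceeds threshold

Q3 2026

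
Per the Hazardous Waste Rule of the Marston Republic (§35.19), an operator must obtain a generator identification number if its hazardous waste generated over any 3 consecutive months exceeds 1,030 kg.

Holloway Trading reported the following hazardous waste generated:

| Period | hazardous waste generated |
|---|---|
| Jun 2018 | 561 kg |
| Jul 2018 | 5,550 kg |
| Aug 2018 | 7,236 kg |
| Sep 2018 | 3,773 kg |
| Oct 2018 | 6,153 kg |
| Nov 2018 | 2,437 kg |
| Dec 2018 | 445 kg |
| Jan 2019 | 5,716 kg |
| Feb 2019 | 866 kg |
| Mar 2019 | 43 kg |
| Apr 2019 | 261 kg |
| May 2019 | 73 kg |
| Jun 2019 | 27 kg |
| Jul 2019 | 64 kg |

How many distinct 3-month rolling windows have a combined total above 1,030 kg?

9

Jun 2018–Aug 2018: 561 kg + 5,550 kg + 7,236 kg = 13,347 kg (over)
Jul 2018–Sep 2018: 5,550 kg + 7,236 kg + 3,773 kg = 16,559 kg (over)
Aug 2018–Oct 2018: 7,236 kg + 3,773 kg + 6,153 kg = 17,162 kg (over)
Sep 2018–Nov 2018: 3,773 kg + 6,153 kg + 2,437 kg = 12,363 kg (over)
Oct 2018–Dec 2018: 6,153 kg + 2,437 kg + 445 kg = 9,035 kg (over)
Nov 2018–Jan 2019: 2,437 kg + 445 kg + 5,716 kg = 8,598 kg (over)
Dec 2018–Feb 2019: 445 kg + 5,716 kg + 866 kg = 7,027 kg (over)
Jan 2019–Mar 2019: 5,716 kg + 866 kg + 43 kg = 6,625 kg (over)
Feb 2019–Apr 2019: 866 kg + 43 kg + 261 kg = 1,170 kg (over)
Mar 2019–May 2019: 43 kg + 261 kg + 73 kg = 377 kg (under)
Apr 2019–Jun 2019: 261 kg + 73 kg + 27 kg = 361 kg (under)
May 2019–Jul 2019: 73 kg + 27 kg + 64 kg = 164 kg (under)
9 windows exceed the threshold.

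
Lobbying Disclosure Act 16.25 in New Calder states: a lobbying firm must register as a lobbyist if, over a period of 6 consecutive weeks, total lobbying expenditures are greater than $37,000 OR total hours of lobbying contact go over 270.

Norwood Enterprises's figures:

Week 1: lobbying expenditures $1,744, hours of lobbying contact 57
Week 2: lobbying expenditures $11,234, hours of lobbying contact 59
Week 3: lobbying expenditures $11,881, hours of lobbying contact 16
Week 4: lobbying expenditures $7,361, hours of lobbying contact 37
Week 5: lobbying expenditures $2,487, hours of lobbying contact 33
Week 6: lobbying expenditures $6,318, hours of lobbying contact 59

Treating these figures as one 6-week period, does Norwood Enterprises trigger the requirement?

Yes

Total lobbying expenditures: $1,744 + $11,234 + $11,881 + $7,361 + $2,487 + $6,318 = $41,025 (> $37,000).
Total hours of lobbying contact: 57 + 59 + 16 + 37 + 33 + 59 = 261 (≤ 270).
The test is 'or': at least one threshold is exceeded.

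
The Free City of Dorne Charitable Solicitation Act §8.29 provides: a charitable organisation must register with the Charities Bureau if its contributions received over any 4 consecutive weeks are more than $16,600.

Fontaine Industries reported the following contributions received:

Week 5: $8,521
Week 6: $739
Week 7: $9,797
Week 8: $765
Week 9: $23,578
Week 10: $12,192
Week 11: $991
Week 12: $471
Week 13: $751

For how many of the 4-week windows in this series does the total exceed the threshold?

Week 5–Week 8: $8,521 + $739 + $9,797 + $765 = $19,822 (over)
Week 6–Week 9: $739 + $9,797 + $765 + $23,578 = $34,879 (over)
Week 7–Week 10: $9,797 + $765 + $23,578 + $12,192 = $46,332 (over)
Week 8–Week 11: $765 + $23,578 + $12,192 + $991 = $37,526 (over)
Week 9–Week 12: $23,578 + $12,192 + $991 + $471 = $37,232 (over)
Week 10–Week 13: $12,192 + $991 + $471 + $751 = $14,405 (under)
5 windows exceed the threshold.

5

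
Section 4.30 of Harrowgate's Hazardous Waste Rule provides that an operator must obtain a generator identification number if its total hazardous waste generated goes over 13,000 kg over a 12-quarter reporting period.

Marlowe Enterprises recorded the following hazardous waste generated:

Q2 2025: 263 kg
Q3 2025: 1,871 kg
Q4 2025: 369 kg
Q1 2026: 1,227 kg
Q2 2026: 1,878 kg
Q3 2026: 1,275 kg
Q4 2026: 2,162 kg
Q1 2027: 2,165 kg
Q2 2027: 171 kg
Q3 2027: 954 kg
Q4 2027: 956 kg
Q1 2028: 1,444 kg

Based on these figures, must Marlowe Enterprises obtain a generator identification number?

Total hazardous waste generated: 263 kg + 1,871 kg + 369 kg + 1,227 kg + 1,878 kg + 1,275 kg + 2,162 kg + 2,165 kg + 171 kg + 954 kg + 956 kg + 1,444 kg = 14,735 kg.
14,735 kg > 13,000 kg, so the threshold is exceeded.

Yes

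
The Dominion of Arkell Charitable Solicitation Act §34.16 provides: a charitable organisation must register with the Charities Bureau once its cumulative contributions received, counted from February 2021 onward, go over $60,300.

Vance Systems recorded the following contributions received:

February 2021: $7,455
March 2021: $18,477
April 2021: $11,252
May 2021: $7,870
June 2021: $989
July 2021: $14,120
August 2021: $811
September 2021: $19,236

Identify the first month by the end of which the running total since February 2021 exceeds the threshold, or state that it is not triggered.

Through February 2021: $7,455
Through March 2021: $25,932
Through April 2021: $37,184
Through May 2021: $45,054
Through June 2021: $46,043
Through July 2021: $60,163
Through August 2021: $60,974 ← exceeds threshold

August 2021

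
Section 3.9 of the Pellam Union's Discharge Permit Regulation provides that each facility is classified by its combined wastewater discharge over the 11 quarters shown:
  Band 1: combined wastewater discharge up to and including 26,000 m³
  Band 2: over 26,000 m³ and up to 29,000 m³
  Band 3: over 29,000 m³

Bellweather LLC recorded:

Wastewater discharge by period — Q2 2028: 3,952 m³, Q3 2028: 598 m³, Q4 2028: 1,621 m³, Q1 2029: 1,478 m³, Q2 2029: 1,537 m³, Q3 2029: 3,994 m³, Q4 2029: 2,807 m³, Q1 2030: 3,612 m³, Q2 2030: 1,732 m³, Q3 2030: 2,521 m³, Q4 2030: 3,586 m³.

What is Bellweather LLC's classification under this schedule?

Combined wastewater discharge: 3,952 m³ + 598 m³ + 1,621 m³ + 1,478 m³ + 1,537 m³ + 3,994 m³ + 2,807 m³ + 3,612 m³ + 1,732 m³ + 2,521 m³ + 3,586 m³ = 27,438 m³.
26,000 m³ < 27,438 m³ ≤ 29,000 m³, so Band 2 applies.

Band 2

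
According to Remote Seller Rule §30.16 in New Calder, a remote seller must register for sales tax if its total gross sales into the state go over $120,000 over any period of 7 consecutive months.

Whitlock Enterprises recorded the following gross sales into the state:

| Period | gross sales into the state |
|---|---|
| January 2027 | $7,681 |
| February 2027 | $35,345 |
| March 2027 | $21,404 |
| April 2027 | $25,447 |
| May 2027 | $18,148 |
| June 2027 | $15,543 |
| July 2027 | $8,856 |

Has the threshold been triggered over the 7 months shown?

Yes

Total gross sales into the state: $7,681 + $35,345 + $21,404 + $25,447 + $18,148 + $15,543 + $8,856 = $132,424.
$132,424 > $120,000, so the threshold is exceeded.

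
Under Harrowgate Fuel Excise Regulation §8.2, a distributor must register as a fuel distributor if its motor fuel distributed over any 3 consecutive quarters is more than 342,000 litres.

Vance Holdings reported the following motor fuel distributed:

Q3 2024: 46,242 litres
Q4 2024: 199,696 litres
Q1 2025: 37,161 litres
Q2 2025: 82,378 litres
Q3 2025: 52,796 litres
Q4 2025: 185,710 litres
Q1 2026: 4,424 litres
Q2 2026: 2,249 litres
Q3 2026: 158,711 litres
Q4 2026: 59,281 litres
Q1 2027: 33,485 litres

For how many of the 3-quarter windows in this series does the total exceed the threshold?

0

Q3 2024–Q1 2025: 46,242 litres + 199,696 litres + 37,161 litres = 283,099 litres (under)
Q4 2024–Q2 2025: 199,696 litres + 37,161 litres + 82,378 litres = 319,235 litres (under)
Q1 2025–Q3 2025: 37,161 litres + 82,378 litres + 52,796 litres = 172,335 litres (under)
Q2 2025–Q4 2025: 82,378 litres + 52,796 litres + 185,710 litres = 320,884 litres (under)
Q3 2025–Q1 2026: 52,796 litres + 185,710 litres + 4,424 litres = 242,930 litres (under)
Q4 2025–Q2 2026: 185,710 litres + 4,424 litres + 2,249 litres = 192,383 litres (under)
Q1 2026–Q3 2026: 4,424 litres + 2,249 litres + 158,711 litres = 165,384 litres (under)
Q2 2026–Q4 2026: 2,249 litres + 158,711 litres + 59,281 litres = 220,241 litres (under)
Q3 2026–Q1 2027: 158,711 litres + 59,281 litres + 33,485 litres = 251,477 litres (under)
0 windows exceed the threshold.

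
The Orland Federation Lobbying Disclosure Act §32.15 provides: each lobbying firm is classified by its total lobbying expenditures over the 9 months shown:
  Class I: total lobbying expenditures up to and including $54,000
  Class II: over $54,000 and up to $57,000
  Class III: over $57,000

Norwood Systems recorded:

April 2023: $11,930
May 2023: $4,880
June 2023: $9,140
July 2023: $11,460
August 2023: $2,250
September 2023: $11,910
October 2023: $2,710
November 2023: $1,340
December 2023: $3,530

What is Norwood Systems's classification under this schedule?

Total lobbying expenditures: $11,930 + $4,880 + $9,140 + $11,460 + $2,250 + $11,910 + $2,710 + $1,340 + $3,530 = $59,150.
$59,150 > $57,000, so Class III applies.

Class III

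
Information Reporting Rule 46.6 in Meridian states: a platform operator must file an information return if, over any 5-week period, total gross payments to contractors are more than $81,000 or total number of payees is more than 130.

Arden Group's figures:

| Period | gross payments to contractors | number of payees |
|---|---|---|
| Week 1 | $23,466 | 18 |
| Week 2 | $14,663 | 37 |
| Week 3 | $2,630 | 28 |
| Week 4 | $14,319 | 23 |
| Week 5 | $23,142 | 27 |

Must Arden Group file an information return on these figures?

Total gross payments to contractors: $23,466 + $14,663 + $2,630 + $14,319 + $23,142 = $78,220 (≤ $81,000).
Total number of payees: 18 + 37 + 28 + 23 + 27 = 133 (> 130).
The test is 'or': at least one threshold is exceeded.

Yes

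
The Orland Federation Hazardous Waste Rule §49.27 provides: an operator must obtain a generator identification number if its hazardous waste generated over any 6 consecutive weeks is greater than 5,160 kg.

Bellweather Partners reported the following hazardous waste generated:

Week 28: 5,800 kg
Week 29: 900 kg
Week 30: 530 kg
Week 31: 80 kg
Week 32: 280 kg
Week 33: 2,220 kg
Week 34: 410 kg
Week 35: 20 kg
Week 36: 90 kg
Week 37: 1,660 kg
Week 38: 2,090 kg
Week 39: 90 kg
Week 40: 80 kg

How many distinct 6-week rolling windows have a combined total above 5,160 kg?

2

Week 28–Week 33: 5,800 kg + 900 kg + 530 kg + 80 kg + 280 kg + 2,220 kg = 9,810 kg (over)
Week 29–Week 34: 900 kg + 530 kg + 80 kg + 280 kg + 2,220 kg + 410 kg = 4,420 kg (under)
Week 30–Week 35: 530 kg + 80 kg + 280 kg + 2,220 kg + 410 kg + 20 kg = 3,540 kg (under)
Week 31–Week 36: 80 kg + 280 kg + 2,220 kg + 410 kg + 20 kg + 90 kg = 3,100 kg (under)
Week 32–Week 37: 280 kg + 2,220 kg + 410 kg + 20 kg + 90 kg + 1,660 kg = 4,680 kg (under)
Week 33–Week 38: 2,220 kg + 410 kg + 20 kg + 90 kg + 1,660 kg + 2,090 kg = 6,490 kg (over)
Week 34–Week 39: 410 kg + 20 kg + 90 kg + 1,660 kg + 2,090 kg + 90 kg = 4,360 kg (under)
Week 35–Week 40: 20 kg + 90 kg + 1,660 kg + 2,090 kg + 90 kg + 80 kg = 4,030 kg (under)
2 windows exceed the threshold.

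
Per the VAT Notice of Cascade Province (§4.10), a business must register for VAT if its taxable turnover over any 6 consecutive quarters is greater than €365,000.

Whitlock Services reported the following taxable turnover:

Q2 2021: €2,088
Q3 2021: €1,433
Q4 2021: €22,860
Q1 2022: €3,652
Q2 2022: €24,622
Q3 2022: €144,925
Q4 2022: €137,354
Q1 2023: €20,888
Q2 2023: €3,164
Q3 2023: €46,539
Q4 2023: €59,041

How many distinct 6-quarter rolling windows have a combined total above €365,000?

Q2 2021–Q3 2022: €2,088 + €1,433 + €22,860 + €3,652 + €24,622 + €144,925 = €199,580 (under)
Q3 2021–Q4 2022: €1,433 + €22,860 + €3,652 + €24,622 + €144,925 + €137,354 = €334,846 (under)
Q4 2021–Q1 2023: €22,860 + €3,652 + €24,622 + €144,925 + €137,354 + €20,888 = €354,301 (under)
Q1 2022–Q2 2023: €3,652 + €24,622 + €144,925 + €137,354 + €20,888 + €3,164 = €334,605 (under)
Q2 2022–Q3 2023: €24,622 + €144,925 + €137,354 + €20,888 + €3,164 + €46,539 = €377,492 (over)
Q3 2022–Q4 2023: €144,925 + €137,354 + €20,888 + €3,164 + €46,539 + €59,041 = €411,911 (over)
2 windows exceed the threshold.

2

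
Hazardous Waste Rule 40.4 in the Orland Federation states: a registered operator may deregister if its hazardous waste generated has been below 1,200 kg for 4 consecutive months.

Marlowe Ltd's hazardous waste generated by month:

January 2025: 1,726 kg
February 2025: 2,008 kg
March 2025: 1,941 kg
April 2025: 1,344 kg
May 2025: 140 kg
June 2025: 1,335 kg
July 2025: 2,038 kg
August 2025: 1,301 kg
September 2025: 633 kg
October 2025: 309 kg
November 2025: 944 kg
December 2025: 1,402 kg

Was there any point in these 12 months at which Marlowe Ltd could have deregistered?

No

Months below 1,200 kg: May 2025, September 2025, October 2025, November 2025.
Longest run of consecutive months below the threshold: 3.
3 < 4, so Marlowe Ltd never became eligible.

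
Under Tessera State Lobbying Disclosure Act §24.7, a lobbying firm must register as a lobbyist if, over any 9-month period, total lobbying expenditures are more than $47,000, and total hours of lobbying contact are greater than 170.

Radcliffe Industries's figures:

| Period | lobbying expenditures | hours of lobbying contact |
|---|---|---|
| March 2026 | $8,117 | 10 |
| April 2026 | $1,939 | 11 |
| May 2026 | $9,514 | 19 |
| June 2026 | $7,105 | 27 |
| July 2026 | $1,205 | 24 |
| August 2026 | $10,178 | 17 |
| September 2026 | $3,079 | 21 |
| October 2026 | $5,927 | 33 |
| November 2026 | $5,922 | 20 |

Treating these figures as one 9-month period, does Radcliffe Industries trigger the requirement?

Total lobbying expenditures: $8,117 + $1,939 + $9,514 + $7,105 + $1,205 + $10,178 + $3,079 + $5,927 + $5,922 = $52,986 (> $47,000).
Total hours of lobbying contact: 10 + 11 + 19 + 27 + 24 + 17 + 21 + 33 + 20 = 182 (> 170).
The test is 'and': both thresholds are exceeded.

Yes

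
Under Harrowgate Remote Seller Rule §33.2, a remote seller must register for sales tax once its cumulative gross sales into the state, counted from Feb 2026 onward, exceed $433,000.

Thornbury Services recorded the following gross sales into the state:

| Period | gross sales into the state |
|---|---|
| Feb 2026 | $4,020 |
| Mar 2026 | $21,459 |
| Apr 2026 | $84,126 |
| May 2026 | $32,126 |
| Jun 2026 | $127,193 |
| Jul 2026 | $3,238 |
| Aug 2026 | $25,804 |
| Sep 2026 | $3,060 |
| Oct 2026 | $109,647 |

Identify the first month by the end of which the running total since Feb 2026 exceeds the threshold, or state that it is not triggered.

Through Feb 2026: $4,020
Through Mar 2026: $25,479
Through Apr 2026: $109,605
Through May 2026: $141,731
Through Jun 2026: $268,924
Through Jul 2026: $272,162
Through Aug 2026: $297,966
Through Sep 2026: $301,026
Through Oct 2026: $410,673
Final cumulative total $410,673 ≤ $433,000; the threshold is never exceeded.

Not triggered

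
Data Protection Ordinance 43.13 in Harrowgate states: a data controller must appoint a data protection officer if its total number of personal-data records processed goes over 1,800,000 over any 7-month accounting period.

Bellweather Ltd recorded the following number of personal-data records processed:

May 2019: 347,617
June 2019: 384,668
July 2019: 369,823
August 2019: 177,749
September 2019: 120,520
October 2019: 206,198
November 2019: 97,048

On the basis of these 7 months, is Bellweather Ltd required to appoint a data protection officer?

No

Total number of personal-data records processed: 347,617 + 384,668 + 369,823 + 177,749 + 120,520 + 206,198 + 97,048 = 1,703,623.
1,703,623 ≤ 1,800,000, so the threshold is not exceeded.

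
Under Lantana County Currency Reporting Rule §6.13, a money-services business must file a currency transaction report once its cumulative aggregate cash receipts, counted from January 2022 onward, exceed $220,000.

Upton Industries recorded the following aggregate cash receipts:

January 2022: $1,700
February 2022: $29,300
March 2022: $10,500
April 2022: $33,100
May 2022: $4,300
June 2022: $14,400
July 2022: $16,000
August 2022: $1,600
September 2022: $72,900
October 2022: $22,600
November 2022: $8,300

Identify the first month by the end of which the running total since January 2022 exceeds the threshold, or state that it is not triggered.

Not triggered

Through January 2022: $1,700
Through February 2022: $31,000
Through March 2022: $41,500
Through April 2022: $74,600
Through May 2022: $78,900
Through June 2022: $93,300
Through July 2022: $109,300
Through August 2022: $110,900
Through September 2022: $183,800
Through October 2022: $206,400
Through November 2022: $214,700
Final cumulative total $214,700 ≤ $220,000; the threshold is never exceeded.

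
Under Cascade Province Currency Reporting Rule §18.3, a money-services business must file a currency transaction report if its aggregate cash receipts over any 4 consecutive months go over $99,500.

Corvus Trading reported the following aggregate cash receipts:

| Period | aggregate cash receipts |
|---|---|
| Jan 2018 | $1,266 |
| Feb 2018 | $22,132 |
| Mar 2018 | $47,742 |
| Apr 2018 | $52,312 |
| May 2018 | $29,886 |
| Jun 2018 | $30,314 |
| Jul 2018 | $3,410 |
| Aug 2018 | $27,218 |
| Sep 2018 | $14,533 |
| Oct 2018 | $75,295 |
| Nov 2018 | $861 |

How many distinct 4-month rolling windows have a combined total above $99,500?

6

Jan 2018–Apr 2018: $1,266 + $22,132 + $47,742 + $52,312 = $123,452 (over)
Feb 2018–May 2018: $22,132 + $47,742 + $52,312 + $29,886 = $152,072 (over)
Mar 2018–Jun 2018: $47,742 + $52,312 + $29,886 + $30,314 = $160,254 (over)
Apr 2018–Jul 2018: $52,312 + $29,886 + $30,314 + $3,410 = $115,922 (over)
May 2018–Aug 2018: $29,886 + $30,314 + $3,410 + $27,218 = $90,828 (under)
Jun 2018–Sep 2018: $30,314 + $3,410 + $27,218 + $14,533 = $75,475 (under)
Jul 2018–Oct 2018: $3,410 + $27,218 + $14,533 + $75,295 = $120,456 (over)
Aug 2018–Nov 2018: $27,218 + $14,533 + $75,295 + $861 = $117,907 (over)
6 windows exceed the threshold.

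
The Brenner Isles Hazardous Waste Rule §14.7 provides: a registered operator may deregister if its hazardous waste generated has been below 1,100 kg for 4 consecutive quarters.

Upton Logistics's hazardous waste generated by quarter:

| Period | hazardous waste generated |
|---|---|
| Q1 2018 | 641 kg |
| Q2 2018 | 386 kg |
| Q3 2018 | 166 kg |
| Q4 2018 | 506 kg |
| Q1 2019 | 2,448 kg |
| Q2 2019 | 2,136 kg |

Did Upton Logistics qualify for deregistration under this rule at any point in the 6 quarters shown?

Yes

Quarters below 1,100 kg: Q1 2018, Q2 2018, Q3 2018, Q4 2018.
Longest run of consecutive quarters below the threshold: 4.
4 ≥ 4, so Upton Logistics became eligible.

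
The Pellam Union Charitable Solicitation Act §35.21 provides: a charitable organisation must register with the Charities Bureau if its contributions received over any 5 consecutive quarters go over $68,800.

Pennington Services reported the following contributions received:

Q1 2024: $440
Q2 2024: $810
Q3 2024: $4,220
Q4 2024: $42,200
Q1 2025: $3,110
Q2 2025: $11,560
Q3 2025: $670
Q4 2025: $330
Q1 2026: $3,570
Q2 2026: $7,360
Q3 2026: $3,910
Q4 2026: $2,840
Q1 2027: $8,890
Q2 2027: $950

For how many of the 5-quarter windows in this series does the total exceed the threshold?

Q1 2024–Q1 2025: $440 + $810 + $4,220 + $42,200 + $3,110 = $50,780 (under)
Q2 2024–Q2 2025: $810 + $4,220 + $42,200 + $3,110 + $11,560 = $61,900 (under)
Q3 2024–Q3 2025: $4,220 + $42,200 + $3,110 + $11,560 + $670 = $61,760 (under)
Q4 2024–Q4 2025: $42,200 + $3,110 + $11,560 + $670 + $330 = $57,870 (under)
Q1 2025–Q1 2026: $3,110 + $11,560 + $670 + $330 + $3,570 = $19,240 (under)
Q2 2025–Q2 2026: $11,560 + $670 + $330 + $3,570 + $7,360 = $23,490 (under)
Q3 2025–Q3 2026: $670 + $330 + $3,570 + $7,360 + $3,910 = $15,840 (under)
Q4 2025–Q4 2026: $330 + $3,570 + $7,360 + $3,910 + $2,840 = $18,010 (under)
Q1 2026–Q1 2027: $3,570 + $7,360 + $3,910 + $2,840 + $8,890 = $26,570 (under)
Q2 2026–Q2 2027: $7,360 + $3,910 + $2,840 + $8,890 + $950 = $23,950 (under)
0 windows exceed the threshold.

0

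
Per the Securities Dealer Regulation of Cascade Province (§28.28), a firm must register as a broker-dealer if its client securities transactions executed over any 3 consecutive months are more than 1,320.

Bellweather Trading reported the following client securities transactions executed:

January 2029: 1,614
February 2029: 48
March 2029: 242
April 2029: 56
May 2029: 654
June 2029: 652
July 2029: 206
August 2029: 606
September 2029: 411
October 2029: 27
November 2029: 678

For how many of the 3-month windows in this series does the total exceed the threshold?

4

January 2029–March 2029: 1,614 + 48 + 242 = 1,904 (over)
February 2029–April 2029: 48 + 242 + 56 = 346 (under)
March 2029–May 2029: 242 + 56 + 654 = 952 (under)
April 2029–June 2029: 56 + 654 + 652 = 1,362 (over)
May 2029–July 2029: 654 + 652 + 206 = 1,512 (over)
June 2029–August 2029: 652 + 206 + 606 = 1,464 (over)
July 2029–September 2029: 206 + 606 + 411 = 1,223 (under)
August 2029–October 2029: 606 + 411 + 27 = 1,044 (under)
September 2029–November 2029: 411 + 27 + 678 = 1,116 (under)
4 windows exceed the threshold.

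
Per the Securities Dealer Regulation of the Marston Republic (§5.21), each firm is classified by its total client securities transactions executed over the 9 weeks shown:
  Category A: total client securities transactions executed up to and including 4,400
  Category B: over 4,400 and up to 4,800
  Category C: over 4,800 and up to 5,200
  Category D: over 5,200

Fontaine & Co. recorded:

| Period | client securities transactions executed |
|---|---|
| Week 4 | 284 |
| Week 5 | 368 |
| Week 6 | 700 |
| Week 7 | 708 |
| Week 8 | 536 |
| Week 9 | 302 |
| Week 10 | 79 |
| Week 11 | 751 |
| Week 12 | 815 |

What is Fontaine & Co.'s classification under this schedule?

Category B

Total client securities transactions executed: 284 + 368 + 700 + 708 + 536 + 302 + 79 + 751 + 815 = 4,543.
4,400 < 4,543 ≤ 4,800, so Category B applies.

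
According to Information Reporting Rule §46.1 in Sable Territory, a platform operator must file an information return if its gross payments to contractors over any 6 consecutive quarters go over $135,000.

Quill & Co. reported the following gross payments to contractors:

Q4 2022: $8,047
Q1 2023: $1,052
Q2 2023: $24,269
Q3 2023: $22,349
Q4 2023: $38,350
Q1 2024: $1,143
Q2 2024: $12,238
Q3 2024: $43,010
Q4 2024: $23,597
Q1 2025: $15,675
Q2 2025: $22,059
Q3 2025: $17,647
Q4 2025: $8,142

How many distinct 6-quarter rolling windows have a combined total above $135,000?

Q4 2022–Q1 2024: $8,047 + $1,052 + $24,269 + $22,349 + $38,350 + $1,143 = $95,210 (under)
Q1 2023–Q2 2024: $1,052 + $24,269 + $22,349 + $38,350 + $1,143 + $12,238 = $99,401 (under)
Q2 2023–Q3 2024: $24,269 + $22,349 + $38,350 + $1,143 + $12,238 + $43,010 = $141,359 (over)
Q3 2023–Q4 2024: $22,349 + $38,350 + $1,143 + $12,238 + $43,010 + $23,597 = $140,687 (over)
Q4 2023–Q1 2025: $38,350 + $1,143 + $12,238 + $43,010 + $23,597 + $15,675 = $134,013 (under)
Q1 2024–Q2 2025: $1,143 + $12,238 + $43,010 + $23,597 + $15,675 + $22,059 = $117,722 (under)
Q2 2024–Q3 2025: $12,238 + $43,010 + $23,597 + $15,675 + $22,059 + $17,647 = $134,226 (under)
Q3 2024–Q4 2025: $43,010 + $23,597 + $15,675 + $22,059 + $17,647 + $8,142 = $130,130 (under)
2 windows exceed the threshold.

2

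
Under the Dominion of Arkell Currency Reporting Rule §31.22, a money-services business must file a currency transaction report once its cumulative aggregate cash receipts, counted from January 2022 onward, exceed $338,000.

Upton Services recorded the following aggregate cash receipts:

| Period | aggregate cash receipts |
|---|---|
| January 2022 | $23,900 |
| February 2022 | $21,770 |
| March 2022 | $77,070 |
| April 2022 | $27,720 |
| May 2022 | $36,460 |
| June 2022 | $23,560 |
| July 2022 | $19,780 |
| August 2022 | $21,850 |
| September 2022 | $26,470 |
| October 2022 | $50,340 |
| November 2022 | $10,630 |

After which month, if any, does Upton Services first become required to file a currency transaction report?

Through January 2022: $23,900
Through February 2022: $45,670
Through March 2022: $122,740
Through April 2022: $150,460
Through May 2022: $186,920
Through June 2022: $210,480
Through July 2022: $230,260
Through August 2022: $252,110
Through September 2022: $278,580
Through October 2022: $328,920
Through November 2022: $339,550 ← exceeds threshold

November 2022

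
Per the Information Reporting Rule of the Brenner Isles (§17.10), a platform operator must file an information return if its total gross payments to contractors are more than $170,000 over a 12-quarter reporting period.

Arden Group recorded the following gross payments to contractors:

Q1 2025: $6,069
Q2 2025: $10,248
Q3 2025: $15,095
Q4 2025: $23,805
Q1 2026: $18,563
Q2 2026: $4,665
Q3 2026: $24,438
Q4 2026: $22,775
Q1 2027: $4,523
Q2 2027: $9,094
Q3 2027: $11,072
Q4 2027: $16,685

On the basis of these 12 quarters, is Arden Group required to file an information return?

Total gross payments to contractors: $6,069 + $10,248 + $15,095 + $23,805 + $18,563 + $4,665 + $24,438 + $22,775 + $4,523 + $9,094 + $11,072 + $16,685 = $167,032.
$167,032 ≤ $170,000, so the threshold is not exceeded.

No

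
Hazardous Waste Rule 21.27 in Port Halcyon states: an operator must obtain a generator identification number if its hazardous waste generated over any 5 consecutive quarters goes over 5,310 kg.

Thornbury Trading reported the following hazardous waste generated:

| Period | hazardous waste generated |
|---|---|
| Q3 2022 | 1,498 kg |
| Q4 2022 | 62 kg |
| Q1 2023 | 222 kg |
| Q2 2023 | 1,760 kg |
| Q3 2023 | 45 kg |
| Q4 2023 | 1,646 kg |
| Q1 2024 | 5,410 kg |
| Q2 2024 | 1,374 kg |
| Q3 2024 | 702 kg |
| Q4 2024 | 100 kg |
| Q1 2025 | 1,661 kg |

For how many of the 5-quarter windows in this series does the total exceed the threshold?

5

Q3 2022–Q3 2023: 1,498 kg + 62 kg + 222 kg + 1,760 kg + 45 kg = 3,587 kg (under)
Q4 2022–Q4 2023: 62 kg + 222 kg + 1,760 kg + 45 kg + 1,646 kg = 3,735 kg (under)
Q1 2023–Q1 2024: 222 kg + 1,760 kg + 45 kg + 1,646 kg + 5,410 kg = 9,083 kg (over)
Q2 2023–Q2 2024: 1,760 kg + 45 kg + 1,646 kg + 5,410 kg + 1,374 kg = 10,235 kg (over)
Q3 2023–Q3 2024: 45 kg + 1,646 kg + 5,410 kg + 1,374 kg + 702 kg = 9,177 kg (over)
Q4 2023–Q4 2024: 1,646 kg + 5,410 kg + 1,374 kg + 702 kg + 100 kg = 9,232 kg (over)
Q1 2024–Q1 2025: 5,410 kg + 1,374 kg + 702 kg + 100 kg + 1,661 kg = 9,247 kg (over)
5 windows exceed the threshold.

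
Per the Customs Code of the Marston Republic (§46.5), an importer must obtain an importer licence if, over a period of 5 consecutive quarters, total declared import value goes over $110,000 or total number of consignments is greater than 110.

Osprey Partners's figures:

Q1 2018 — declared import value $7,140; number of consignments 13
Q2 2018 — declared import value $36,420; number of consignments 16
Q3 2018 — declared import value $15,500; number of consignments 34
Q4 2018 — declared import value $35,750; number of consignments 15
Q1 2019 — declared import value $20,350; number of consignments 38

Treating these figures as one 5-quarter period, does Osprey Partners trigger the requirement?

Total declared import value: $7,140 + $36,420 + $15,500 + $35,750 + $20,350 = $115,160 (> $110,000).
Total number of consignments: 13 + 16 + 34 + 15 + 38 = 116 (> 110).
The test is 'or': at least one threshold is exceeded.

Yes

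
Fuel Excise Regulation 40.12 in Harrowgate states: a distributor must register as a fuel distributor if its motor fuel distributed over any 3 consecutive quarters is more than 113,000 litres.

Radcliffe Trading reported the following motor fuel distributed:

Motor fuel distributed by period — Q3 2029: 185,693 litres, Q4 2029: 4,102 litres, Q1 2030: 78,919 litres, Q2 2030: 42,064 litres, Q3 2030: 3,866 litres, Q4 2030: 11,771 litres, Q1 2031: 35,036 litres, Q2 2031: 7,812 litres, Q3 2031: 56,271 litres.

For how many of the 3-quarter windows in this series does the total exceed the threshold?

Q3 2029–Q1 2030: 185,693 litres + 4,102 litres + 78,919 litres = 268,714 litres (over)
Q4 2029–Q2 2030: 4,102 litres + 78,919 litres + 42,064 litres = 125,085 litres (over)
Q1 2030–Q3 2030: 78,919 litres + 42,064 litres + 3,866 litres = 124,849 litres (over)
Q2 2030–Q4 2030: 42,064 litres + 3,866 litres + 11,771 litres = 57,701 litres (under)
Q3 2030–Q1 2031: 3,866 litres + 11,771 litres + 35,036 litres = 50,673 litres (under)
Q4 2030–Q2 2031: 11,771 litres + 35,036 litres + 7,812 litres = 54,619 litres (under)
Q1 2031–Q3 2031: 35,036 litres + 7,812 litres + 56,271 litres = 99,119 litres (under)
3 windows exceed the threshold.

3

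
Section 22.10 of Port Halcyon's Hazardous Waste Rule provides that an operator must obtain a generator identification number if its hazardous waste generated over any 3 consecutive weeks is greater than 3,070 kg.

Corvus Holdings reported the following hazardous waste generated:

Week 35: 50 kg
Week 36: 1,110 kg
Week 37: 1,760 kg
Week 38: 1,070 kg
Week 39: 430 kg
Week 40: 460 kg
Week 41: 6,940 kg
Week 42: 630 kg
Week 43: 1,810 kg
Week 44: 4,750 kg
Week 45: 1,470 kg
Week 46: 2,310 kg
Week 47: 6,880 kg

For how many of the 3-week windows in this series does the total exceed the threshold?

Week 35–Week 37: 50 kg + 1,110 kg + 1,760 kg = 2,920 kg (under)
Week 36–Week 38: 1,110 kg + 1,760 kg + 1,070 kg = 3,940 kg (over)
Week 37–Week 39: 1,760 kg + 1,070 kg + 430 kg = 3,260 kg (over)
Week 38–Week 40: 1,070 kg + 430 kg + 460 kg = 1,960 kg (under)
Week 39–Week 41: 430 kg + 460 kg + 6,940 kg = 7,830 kg (over)
Week 40–Week 42: 460 kg + 6,940 kg + 630 kg = 8,030 kg (over)
Week 41–Week 43: 6,940 kg + 630 kg + 1,810 kg = 9,380 kg (over)
Week 42–Week 44: 630 kg + 1,810 kg + 4,750 kg = 7,190 kg (over)
Week 43–Week 45: 1,810 kg + 4,750 kg + 1,470 kg = 8,030 kg (over)
Week 44–Week 46: 4,750 kg + 1,470 kg + 2,310 kg = 8,530 kg (over)
Week 45–Week 47: 1,470 kg + 2,310 kg + 6,880 kg = 10,660 kg (over)
9 windows exceed the threshold.

9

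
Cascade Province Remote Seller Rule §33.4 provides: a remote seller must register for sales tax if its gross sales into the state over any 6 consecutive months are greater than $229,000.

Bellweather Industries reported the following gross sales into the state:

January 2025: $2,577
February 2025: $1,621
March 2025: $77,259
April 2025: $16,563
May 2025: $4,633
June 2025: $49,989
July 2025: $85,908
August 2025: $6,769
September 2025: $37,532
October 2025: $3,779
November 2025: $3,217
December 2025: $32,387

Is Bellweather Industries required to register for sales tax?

Yes

January 2025–June 2025: $2,577 + $1,621 + $77,259 + $16,563 + $4,633 + $49,989 = $152,642 (under)
February 2025–July 2025: $1,621 + $77,259 + $16,563 + $4,633 + $49,989 + $85,908 = $235,973 (over)
March 2025–August 2025: $77,259 + $16,563 + $4,633 + $49,989 + $85,908 + $6,769 = $241,121 (over)
April 2025–September 2025: $16,563 + $4,633 + $49,989 + $85,908 + $6,769 + $37,532 = $201,394 (under)
May 2025–October 2025: $4,633 + $49,989 + $85,908 + $6,769 + $37,532 + $3,779 = $188,610 (under)
June 2025–November 2025: $49,989 + $85,908 + $6,769 + $37,532 + $3,779 + $3,217 = $187,194 (under)
July 2025–December 2025: $85,908 + $6,769 + $37,532 + $3,779 + $3,217 + $32,387 = $169,592 (under)
At least one window exceeds $229,000.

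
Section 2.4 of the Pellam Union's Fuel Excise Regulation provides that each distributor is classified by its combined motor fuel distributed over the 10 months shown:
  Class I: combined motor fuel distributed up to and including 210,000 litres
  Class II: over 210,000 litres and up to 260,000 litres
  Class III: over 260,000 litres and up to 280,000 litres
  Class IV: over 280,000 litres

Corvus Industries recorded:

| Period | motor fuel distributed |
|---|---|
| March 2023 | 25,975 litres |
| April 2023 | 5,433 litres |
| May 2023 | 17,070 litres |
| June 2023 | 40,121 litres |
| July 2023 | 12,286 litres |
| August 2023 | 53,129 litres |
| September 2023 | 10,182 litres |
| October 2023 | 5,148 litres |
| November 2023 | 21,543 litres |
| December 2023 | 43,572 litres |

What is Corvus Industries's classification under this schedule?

Combined motor fuel distributed: 25,975 litres + 5,433 litres + 17,070 litres + 40,121 litres + 12,286 litres + 53,129 litres + 10,182 litres + 5,148 litres + 21,543 litres + 43,572 litres = 234,459 litres.
210,000 litres < 234,459 litres ≤ 260,000 litres, so Class II applies.

Class II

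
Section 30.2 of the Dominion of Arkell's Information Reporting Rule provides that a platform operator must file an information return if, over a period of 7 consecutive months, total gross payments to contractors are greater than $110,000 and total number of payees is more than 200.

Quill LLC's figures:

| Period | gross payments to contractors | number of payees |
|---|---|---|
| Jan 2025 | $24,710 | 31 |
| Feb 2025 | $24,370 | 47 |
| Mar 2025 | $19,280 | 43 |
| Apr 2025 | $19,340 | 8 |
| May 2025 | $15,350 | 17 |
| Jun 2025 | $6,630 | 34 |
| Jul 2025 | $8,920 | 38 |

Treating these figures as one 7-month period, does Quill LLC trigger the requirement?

Total gross payments to contractors: $24,710 + $24,370 + $19,280 + $19,340 + $15,350 + $6,630 + $8,920 = $118,600 (> $110,000).
Total number of payees: 31 + 47 + 43 + 8 + 17 + 34 + 38 = 218 (> 200).
The test is 'and': both thresholds are exceeded.

Yes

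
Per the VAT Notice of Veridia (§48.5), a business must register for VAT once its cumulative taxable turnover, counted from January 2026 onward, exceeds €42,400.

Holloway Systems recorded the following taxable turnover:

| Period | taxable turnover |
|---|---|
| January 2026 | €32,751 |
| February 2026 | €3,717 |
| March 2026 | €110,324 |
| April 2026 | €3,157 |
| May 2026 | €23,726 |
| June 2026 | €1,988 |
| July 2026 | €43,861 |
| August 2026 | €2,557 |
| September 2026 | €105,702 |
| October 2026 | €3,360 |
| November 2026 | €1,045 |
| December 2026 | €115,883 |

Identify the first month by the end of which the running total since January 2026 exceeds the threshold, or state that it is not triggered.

Through January 2026: €32,751
Through February 2026: €36,468
Through March 2026: €146,792 ← exceeds threshold

March 2026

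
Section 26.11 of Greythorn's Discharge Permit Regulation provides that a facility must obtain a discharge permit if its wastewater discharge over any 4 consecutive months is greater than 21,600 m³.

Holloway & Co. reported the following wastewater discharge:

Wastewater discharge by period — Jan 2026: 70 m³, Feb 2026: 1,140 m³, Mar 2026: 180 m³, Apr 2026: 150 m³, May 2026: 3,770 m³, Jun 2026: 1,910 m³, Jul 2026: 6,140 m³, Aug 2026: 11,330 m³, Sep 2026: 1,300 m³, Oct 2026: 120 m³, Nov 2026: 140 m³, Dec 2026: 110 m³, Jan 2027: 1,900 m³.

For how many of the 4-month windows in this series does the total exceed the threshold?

Jan 2026–Apr 2026: 70 m³ + 1,140 m³ + 180 m³ + 150 m³ = 1,540 m³ (under)
Feb 2026–May 2026: 1,140 m³ + 180 m³ + 150 m³ + 3,770 m³ = 5,240 m³ (under)
Mar 2026–Jun 2026: 180 m³ + 150 m³ + 3,770 m³ + 1,910 m³ = 6,010 m³ (under)
Apr 2026–Jul 2026: 150 m³ + 3,770 m³ + 1,910 m³ + 6,140 m³ = 11,970 m³ (under)
May 2026–Aug 2026: 3,770 m³ + 1,910 m³ + 6,140 m³ + 11,330 m³ = 23,150 m³ (over)
Jun 2026–Sep 2026: 1,910 m³ + 6,140 m³ + 11,330 m³ + 1,300 m³ = 20,680 m³ (under)
Jul 2026–Oct 2026: 6,140 m³ + 11,330 m³ + 1,300 m³ + 120 m³ = 18,890 m³ (under)
Aug 2026–Nov 2026: 11,330 m³ + 1,300 m³ + 120 m³ + 140 m³ = 12,890 m³ (under)
Sep 2026–Dec 2026: 1,300 m³ + 120 m³ + 140 m³ + 110 m³ = 1,670 m³ (under)
Oct 2026–Jan 2027: 120 m³ + 140 m³ + 110 m³ + 1,900 m³ = 2,270 m³ (under)
1 window exceeds the threshold.

1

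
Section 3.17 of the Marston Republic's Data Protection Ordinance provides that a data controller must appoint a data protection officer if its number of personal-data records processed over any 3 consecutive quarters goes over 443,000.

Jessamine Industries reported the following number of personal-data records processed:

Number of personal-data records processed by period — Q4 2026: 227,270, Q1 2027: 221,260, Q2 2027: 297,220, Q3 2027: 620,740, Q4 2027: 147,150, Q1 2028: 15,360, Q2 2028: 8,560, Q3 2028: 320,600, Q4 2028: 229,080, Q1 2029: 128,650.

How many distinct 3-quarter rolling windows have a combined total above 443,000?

Q4 2026–Q2 2027: 227,270 + 221,260 + 297,220 = 745,750 (over)
Q1 2027–Q3 2027: 221,260 + 297,220 + 620,740 = 1,139,220 (over)
Q2 2027–Q4 2027: 297,220 + 620,740 + 147,150 = 1,065,110 (over)
Q3 2027–Q1 2028: 620,740 + 147,150 + 15,360 = 783,250 (over)
Q4 2027–Q2 2028: 147,150 + 15,360 + 8,560 = 171,070 (under)
Q1 2028–Q3 2028: 15,360 + 8,560 + 320,600 = 344,520 (under)
Q2 2028–Q4 2028: 8,560 + 320,600 + 229,080 = 558,240 (over)
Q3 2028–Q1 2029: 320,600 + 229,080 + 128,650 = 678,330 (over)
6 windows exceed the threshold.

6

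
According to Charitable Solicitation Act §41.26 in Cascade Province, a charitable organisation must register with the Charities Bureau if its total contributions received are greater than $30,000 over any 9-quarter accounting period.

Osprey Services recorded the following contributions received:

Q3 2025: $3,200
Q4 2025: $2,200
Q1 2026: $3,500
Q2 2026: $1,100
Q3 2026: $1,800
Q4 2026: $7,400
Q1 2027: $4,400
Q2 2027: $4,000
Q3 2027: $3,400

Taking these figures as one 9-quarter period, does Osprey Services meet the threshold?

Total contributions received: $3,200 + $2,200 + $3,500 + $1,100 + $1,800 + $7,400 + $4,400 + $4,000 + $3,400 = $31,000.
$31,000 > $30,000, so the threshold is exceeded.

Yes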